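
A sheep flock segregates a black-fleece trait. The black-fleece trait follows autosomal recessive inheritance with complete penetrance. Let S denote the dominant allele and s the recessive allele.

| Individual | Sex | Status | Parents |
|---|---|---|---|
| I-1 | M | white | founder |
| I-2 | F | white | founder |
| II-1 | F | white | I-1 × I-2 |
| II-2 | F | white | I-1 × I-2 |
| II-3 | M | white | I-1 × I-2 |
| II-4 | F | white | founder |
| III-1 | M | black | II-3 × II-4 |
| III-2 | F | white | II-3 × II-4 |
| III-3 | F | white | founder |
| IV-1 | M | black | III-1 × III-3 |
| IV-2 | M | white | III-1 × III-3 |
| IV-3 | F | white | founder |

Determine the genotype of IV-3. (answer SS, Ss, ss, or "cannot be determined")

cannot be determined

IV-3's phenotype allows SS or Ss, and no parent or child forces a single allele at both positions; consistent genotype assignments exist with IV-3 as SS or Ss.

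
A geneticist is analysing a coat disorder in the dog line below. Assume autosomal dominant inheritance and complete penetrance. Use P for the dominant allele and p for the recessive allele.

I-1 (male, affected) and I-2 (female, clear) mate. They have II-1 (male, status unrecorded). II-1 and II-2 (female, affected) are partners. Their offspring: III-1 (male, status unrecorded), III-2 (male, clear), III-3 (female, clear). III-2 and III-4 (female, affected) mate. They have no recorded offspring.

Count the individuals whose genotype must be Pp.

Obligate heterozygotes: II-2 is affected so carries P and passed p to III-2 (pp), so II-2 is Pp.
Every other individual is either homozygous by phenotype or has at least one consistent homozygous assignment, so the count is 1.

1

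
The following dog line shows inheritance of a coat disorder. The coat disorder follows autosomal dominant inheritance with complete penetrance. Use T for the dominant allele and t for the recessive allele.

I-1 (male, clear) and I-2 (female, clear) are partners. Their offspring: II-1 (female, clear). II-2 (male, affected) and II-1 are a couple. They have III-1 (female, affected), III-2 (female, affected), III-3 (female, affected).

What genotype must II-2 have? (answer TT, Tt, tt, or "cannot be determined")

cannot be determined

II-2's phenotype allows TT or Tt, and no parent or child forces a single allele at both positions; consistent genotype assignments exist with II-2 as TT or Tt.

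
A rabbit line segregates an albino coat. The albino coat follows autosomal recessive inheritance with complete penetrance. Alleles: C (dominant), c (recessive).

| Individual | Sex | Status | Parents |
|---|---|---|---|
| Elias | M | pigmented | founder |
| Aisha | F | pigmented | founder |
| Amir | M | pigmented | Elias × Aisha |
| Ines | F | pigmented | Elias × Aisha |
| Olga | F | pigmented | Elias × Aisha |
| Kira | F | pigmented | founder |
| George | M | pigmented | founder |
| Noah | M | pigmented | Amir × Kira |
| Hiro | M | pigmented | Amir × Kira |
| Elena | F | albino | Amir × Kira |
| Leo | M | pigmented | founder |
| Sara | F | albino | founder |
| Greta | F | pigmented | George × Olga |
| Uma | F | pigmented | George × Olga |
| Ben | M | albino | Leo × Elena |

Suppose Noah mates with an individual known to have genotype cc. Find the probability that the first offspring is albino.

Amir is pigmented so carries C and passed c to Elena (cc), so Amir is Cc.
Kira is pigmented so carries C and passed c to Elena (cc), so Kira is Cc.
Noah is a pigmented offspring of Amir (Cc) × Kira (Cc), whose cross gives 1/4 CC : 1/2 Cc : 1/4 cc; conditioning on being pigmented, Noah is CC with probability 1/3, Cc with probability 2/3.
Summing over parental genotype combinations, P(offspring is albino) = 2/3·1/2 = 1/3.

1/3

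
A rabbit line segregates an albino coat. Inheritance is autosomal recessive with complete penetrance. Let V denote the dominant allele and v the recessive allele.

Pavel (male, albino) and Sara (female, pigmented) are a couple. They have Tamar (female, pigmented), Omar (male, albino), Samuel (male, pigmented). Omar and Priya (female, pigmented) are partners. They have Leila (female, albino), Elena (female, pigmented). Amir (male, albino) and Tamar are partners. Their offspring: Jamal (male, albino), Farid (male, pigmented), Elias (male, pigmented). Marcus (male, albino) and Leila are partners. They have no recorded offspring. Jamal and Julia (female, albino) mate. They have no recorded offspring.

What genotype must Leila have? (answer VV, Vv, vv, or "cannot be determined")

vv

Leila is albino, so Leila is vv.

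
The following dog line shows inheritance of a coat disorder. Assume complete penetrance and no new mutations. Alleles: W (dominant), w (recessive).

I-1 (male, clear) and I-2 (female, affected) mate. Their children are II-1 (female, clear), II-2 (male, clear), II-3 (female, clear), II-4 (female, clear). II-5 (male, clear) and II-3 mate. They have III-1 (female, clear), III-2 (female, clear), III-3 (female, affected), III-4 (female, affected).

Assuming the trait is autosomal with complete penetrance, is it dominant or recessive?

recessive

II-5 and II-3 are both clear yet have an affected child III-3. Under dominance, an affected child requires at least one affected parent, so the trait cannot be dominant.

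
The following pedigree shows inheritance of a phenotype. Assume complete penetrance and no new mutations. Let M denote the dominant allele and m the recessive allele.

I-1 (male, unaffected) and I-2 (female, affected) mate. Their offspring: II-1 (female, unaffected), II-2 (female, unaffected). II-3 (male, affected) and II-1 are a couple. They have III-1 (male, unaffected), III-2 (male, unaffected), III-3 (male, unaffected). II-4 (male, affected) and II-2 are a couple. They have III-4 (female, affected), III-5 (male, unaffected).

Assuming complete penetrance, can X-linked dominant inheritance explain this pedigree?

Yes

A consistent assignment under X-linked dominant exists: I-1 X^m Y, I-2 X^M X^m, II-1 X^m X^m, II-2 X^m X^m, II-3 X^M Y, II-4 X^M Y, III-1 X^m Y, III-2 X^m Y, III-3 X^m Y, III-4 X^M X^m, III-5 X^m Y.
In this assignment every recorded phenotype matches its genotype and every non-founder's genotype is obtainable from its parents' genotypes, so the pedigree is consistent.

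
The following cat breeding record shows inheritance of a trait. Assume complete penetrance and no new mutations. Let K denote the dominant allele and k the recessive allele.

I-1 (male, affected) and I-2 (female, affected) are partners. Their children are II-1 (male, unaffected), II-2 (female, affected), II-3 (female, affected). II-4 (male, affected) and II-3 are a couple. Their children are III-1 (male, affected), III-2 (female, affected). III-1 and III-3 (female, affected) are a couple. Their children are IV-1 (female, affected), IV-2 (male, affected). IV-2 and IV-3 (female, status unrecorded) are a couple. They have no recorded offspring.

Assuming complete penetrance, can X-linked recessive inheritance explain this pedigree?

No

Under X-linked recessive, II-1 (unaffected, male) cannot arise from I-1 (affected) × I-2 (affected).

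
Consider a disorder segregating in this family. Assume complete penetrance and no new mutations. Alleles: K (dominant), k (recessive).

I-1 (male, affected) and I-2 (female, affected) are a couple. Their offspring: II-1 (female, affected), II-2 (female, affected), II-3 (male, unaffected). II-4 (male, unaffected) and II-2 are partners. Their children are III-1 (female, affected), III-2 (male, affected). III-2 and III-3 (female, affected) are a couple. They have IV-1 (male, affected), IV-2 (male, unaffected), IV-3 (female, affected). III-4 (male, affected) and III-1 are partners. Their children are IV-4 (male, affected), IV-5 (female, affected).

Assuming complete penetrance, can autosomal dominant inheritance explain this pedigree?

Yes

A consistent assignment under autosomal dominant exists: I-1 Kk, I-2 Kk, II-1 KK, II-2 KK, II-3 kk, II-4 kk, III-1 Kk, III-2 Kk, III-3 Kk, III-4 KK, IV-1 KK, IV-2 kk, IV-3 KK, IV-4 KK, IV-5 KK.
In this assignment every recorded phenotype matches its genotype and every non-founder's genotype is obtainable from its parents' genotypes, so the pedigree is consistent.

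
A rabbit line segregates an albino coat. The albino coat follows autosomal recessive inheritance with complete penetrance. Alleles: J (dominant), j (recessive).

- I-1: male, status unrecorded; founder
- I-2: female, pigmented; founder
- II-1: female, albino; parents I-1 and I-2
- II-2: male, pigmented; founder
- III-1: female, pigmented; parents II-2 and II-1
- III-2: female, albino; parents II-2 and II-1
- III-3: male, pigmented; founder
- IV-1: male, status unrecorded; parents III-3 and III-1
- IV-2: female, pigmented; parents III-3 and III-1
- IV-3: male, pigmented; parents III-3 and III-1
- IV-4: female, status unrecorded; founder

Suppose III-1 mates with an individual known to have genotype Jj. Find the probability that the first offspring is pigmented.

III-1 is pigmented so carries J and received j from II-1 (jj), so III-1 is Jj.
The cross gives 1/4 JJ : 1/2 Jj : 1/4 jj, so P(offspring is pigmented) = 3/4.

3/4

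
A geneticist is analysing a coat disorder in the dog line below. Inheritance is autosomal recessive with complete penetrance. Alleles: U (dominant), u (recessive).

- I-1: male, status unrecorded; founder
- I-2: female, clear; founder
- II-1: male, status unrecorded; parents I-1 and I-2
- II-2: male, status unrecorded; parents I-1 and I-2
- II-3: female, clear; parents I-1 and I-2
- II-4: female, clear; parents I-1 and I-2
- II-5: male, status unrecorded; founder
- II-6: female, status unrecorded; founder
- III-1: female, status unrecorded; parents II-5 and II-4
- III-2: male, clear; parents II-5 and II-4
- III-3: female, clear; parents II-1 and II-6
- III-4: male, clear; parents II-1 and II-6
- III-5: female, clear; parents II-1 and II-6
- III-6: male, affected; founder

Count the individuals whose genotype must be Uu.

No individual's genotype is forced to Uu by the pedigree, so the count is 0.

0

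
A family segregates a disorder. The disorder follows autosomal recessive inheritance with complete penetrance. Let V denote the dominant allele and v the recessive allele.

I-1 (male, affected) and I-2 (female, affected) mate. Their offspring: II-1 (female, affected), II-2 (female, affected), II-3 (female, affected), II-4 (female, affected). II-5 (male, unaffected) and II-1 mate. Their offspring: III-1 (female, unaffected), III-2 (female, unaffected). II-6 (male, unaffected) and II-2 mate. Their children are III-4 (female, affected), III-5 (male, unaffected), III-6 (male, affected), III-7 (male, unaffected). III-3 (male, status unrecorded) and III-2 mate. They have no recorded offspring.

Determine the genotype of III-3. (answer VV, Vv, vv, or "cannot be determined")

cannot be determined

III-3's phenotype is unrecorded, and no parent or child forces a single allele at both positions; consistent genotype assignments exist with III-3 as VV or Vv or vv.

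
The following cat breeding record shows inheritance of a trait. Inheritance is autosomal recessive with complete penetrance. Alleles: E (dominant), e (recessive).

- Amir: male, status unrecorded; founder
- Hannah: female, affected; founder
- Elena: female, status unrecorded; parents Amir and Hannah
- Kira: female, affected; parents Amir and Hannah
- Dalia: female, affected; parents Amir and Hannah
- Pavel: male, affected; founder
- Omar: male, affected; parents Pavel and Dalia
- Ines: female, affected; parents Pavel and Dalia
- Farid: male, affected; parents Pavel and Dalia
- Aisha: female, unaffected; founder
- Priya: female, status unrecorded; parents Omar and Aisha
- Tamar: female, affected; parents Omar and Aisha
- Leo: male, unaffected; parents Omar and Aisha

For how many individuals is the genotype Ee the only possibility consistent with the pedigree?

Obligate heterozygotes: Aisha is unaffected so carries E and passed e to Tamar (ee), so Aisha is Ee; Leo is unaffected so carries E and received e from Omar (ee), so Leo is Ee.
Every other individual is either homozygous by phenotype or has at least one consistent homozygous assignment, so the count is 2.

2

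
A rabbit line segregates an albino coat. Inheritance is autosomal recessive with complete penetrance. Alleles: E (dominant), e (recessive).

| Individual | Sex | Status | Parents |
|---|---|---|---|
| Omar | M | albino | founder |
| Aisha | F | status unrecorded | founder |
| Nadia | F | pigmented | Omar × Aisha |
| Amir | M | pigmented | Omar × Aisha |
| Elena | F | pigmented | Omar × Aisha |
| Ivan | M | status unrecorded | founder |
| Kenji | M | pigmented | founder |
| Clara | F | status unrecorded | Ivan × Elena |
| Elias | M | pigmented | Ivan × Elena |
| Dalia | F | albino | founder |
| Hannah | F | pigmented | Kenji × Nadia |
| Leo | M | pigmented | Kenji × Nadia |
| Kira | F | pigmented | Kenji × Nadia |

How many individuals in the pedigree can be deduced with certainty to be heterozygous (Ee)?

3

Obligate heterozygotes: Nadia is pigmented so carries E and received e from Omar (ee), so Nadia is Ee; Amir is pigmented so carries E and received e from Omar (ee), so Amir is Ee; Elena is pigmented so carries E and received e from Omar (ee), so Elena is Ee.
Every other individual is either homozygous by phenotype or has at least one consistent homozygous assignment, so the count is 3.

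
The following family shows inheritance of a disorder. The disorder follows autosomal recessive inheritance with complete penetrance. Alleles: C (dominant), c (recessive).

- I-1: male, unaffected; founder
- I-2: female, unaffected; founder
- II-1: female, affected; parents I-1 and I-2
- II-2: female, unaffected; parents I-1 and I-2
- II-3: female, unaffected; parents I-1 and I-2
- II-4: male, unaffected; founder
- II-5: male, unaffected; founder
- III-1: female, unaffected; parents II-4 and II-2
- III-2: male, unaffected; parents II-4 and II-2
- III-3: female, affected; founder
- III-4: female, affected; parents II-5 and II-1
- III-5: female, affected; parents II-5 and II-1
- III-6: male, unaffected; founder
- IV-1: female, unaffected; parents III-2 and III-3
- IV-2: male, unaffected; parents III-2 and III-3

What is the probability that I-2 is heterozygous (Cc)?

1

I-2 is unaffected so carries C and passed c to II-1 (cc), so I-2 is Cc, giving P(Cc) = 1.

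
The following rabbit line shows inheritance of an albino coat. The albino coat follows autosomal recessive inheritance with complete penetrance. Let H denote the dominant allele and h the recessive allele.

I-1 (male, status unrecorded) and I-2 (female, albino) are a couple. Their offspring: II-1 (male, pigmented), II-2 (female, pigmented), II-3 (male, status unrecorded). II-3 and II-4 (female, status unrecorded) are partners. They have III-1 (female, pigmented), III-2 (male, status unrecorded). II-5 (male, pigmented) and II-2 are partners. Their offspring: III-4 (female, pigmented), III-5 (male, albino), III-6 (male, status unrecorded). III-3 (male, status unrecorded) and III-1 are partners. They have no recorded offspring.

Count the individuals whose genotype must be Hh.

3

Obligate heterozygotes: II-1 is pigmented so carries H and received h from I-2 (hh), so II-1 is Hh; II-2 is pigmented so carries H and received h from I-2 (hh), so II-2 is Hh; II-5 is pigmented so carries H and passed h to III-5 (hh), so II-5 is Hh.
Every other individual is either homozygous by phenotype or has at least one consistent homozygous assignment, so the count is 3.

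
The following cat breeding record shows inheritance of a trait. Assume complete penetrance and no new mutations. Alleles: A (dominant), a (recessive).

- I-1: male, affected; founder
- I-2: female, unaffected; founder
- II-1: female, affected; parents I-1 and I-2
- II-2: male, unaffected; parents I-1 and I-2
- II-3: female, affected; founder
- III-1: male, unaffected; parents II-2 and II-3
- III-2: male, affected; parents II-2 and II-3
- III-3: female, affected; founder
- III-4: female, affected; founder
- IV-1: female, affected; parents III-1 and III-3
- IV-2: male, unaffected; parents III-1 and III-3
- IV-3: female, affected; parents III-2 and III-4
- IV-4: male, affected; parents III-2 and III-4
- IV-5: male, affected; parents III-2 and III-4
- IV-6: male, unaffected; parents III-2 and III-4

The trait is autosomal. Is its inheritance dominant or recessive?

dominant

III-2 and III-4 are both affected yet have an unaffected child IV-6. Under a recessive model two affected parents are homozygous and every child would be affected, so the trait cannot be recessive.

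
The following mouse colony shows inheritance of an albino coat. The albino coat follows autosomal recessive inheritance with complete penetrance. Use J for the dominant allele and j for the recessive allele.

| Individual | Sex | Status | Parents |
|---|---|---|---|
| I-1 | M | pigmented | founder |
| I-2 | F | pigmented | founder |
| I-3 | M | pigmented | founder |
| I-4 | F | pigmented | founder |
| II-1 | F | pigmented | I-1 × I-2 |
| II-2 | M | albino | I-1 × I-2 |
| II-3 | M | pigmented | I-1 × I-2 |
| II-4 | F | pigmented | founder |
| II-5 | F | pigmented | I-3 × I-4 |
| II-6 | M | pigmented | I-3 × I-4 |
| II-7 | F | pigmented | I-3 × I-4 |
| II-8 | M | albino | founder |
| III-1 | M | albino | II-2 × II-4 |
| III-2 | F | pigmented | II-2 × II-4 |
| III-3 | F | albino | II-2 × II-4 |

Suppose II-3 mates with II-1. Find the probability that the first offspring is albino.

1/9

I-1 is pigmented so carries J and passed j to II-2 (jj), so I-1 is Jj.
I-2 is pigmented so carries J and passed j to II-2 (jj), so I-2 is Jj.
II-3 is a pigmented offspring of I-1 (Jj) × I-2 (Jj), whose cross gives 1/4 JJ : 1/2 Jj : 1/4 jj; conditioning on being pigmented, II-3 is JJ with probability 1/3, Jj with probability 2/3.
II-1 is a pigmented offspring of I-1 (Jj) × I-2 (Jj), whose cross gives 1/4 JJ : 1/2 Jj : 1/4 jj; conditioning on being pigmented, II-1 is JJ with probability 1/3, Jj with probability 2/3.
Summing over parental genotype combinations, P(offspring is albino) = 4/9·1/4 = 1/9.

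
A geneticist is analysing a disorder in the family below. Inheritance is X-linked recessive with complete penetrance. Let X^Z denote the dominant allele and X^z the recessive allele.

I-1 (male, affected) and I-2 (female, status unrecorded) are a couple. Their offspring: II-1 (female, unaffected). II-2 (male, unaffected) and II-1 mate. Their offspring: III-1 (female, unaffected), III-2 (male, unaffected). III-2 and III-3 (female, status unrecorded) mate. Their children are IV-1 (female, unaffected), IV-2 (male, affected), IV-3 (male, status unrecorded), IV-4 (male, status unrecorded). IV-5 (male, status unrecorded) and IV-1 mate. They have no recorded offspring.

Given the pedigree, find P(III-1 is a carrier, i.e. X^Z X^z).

1/2

II-2 is unaffected, so II-2 is X^Z Y.
II-1 is unaffected so carries Z and received z from I-1 (X^z Y), so II-1 is X^Z X^z.
Their cross gives offspring ratios 1/2 X^Z X^Z : 1/2 X^Z X^z. Conditioning on III-1 being unaffected, P(X^Z X^z) = 1/2 / 1 = 1/2.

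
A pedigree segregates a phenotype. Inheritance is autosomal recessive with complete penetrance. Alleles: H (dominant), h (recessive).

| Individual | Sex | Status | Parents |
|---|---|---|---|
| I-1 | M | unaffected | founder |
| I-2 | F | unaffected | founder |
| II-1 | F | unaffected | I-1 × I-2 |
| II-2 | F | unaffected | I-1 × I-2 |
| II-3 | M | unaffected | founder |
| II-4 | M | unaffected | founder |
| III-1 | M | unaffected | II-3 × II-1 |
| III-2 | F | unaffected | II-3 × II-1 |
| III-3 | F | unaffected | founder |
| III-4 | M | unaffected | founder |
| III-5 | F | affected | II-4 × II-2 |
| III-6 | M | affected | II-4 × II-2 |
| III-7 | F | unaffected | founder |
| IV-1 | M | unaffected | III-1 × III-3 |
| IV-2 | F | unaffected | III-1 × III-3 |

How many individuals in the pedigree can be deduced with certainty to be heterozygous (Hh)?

Obligate heterozygotes: II-2 is unaffected so carries H and passed h to III-5 (hh), so II-2 is Hh; II-4 is unaffected so carries H and passed h to III-5 (hh), so II-4 is Hh.
Every other individual is either homozygous by phenotype or has at least one consistent homozygous assignment, so the count is 2.

2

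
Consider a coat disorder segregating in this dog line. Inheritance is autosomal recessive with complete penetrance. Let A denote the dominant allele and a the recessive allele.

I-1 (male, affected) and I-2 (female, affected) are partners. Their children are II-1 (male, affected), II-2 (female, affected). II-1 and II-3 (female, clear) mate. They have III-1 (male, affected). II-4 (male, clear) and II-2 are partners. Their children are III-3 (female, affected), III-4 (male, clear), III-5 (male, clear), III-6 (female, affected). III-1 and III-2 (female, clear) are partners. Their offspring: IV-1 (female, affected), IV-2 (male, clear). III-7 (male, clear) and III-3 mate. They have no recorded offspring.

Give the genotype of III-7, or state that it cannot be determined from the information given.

III-7's phenotype allows AA or Aa, and no parent or child forces a single allele at both positions; consistent genotype assignments exist with III-7 as AA or Aa.

cannot be determined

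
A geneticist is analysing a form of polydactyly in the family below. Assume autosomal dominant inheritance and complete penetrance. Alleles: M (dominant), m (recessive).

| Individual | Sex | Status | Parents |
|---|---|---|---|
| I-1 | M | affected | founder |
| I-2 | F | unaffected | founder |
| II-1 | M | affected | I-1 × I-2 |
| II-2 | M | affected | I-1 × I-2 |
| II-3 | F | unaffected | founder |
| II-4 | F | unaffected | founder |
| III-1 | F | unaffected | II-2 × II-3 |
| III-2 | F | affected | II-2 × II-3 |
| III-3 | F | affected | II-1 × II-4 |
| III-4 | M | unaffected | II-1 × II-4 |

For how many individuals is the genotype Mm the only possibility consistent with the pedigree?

4

Obligate heterozygotes: II-1 is affected so carries M and received m from I-2 (mm), so II-1 is Mm; II-2 is affected so carries M and received m from I-2 (mm), so II-2 is Mm; III-2 is affected so carries M and received m from II-3 (mm), so III-2 is Mm; III-3 is affected so carries M and received m from II-4 (mm), so III-3 is Mm.
Every other individual is either homozygous by phenotype or has at least one consistent homozygous assignment, so the count is 4.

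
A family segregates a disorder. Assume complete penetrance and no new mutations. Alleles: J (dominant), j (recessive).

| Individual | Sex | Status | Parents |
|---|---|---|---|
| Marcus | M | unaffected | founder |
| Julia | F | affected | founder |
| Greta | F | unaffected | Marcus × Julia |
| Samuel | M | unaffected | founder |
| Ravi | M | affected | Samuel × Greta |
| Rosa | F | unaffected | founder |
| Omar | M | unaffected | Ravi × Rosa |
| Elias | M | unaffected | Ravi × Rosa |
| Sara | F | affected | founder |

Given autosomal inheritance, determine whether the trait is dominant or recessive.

recessive

Samuel and Greta are both unaffected yet have an affected child Ravi. Under dominance, an affected child requires at least one affected parent, so the trait cannot be dominant.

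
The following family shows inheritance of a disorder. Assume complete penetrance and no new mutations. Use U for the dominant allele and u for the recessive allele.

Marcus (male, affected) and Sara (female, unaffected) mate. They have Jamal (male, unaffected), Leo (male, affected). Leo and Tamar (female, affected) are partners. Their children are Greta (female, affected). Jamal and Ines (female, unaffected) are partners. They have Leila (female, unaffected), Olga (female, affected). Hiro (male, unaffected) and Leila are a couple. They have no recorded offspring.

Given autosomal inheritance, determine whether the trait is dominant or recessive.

recessive

Jamal and Ines are both unaffected yet have an affected child Olga. Under dominance, an affected child requires at least one affected parent, so the trait cannot be dominant.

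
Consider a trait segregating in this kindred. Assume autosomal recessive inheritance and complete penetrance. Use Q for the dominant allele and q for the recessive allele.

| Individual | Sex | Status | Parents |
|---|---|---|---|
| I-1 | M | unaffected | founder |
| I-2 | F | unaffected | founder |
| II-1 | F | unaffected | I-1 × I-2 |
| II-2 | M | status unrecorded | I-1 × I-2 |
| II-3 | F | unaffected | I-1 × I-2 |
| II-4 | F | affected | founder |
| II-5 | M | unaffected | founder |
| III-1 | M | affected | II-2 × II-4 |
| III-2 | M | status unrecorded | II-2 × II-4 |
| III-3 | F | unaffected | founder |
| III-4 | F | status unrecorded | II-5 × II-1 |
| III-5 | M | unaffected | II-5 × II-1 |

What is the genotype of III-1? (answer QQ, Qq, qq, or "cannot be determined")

qq

III-1 is affected, so III-1 is qq.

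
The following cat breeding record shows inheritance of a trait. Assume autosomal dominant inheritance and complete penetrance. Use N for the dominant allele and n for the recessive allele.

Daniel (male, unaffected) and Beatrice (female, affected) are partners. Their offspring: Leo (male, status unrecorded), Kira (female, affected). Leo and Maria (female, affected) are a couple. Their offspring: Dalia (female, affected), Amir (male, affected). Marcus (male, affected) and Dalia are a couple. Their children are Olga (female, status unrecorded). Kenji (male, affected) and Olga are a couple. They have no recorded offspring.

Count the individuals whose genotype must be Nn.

Obligate heterozygotes: Kira is affected so carries N and received n from Daniel (nn), so Kira is Nn.
Every other individual is either homozygous by phenotype or has at least one consistent homozygous assignment, so the count is 1.

1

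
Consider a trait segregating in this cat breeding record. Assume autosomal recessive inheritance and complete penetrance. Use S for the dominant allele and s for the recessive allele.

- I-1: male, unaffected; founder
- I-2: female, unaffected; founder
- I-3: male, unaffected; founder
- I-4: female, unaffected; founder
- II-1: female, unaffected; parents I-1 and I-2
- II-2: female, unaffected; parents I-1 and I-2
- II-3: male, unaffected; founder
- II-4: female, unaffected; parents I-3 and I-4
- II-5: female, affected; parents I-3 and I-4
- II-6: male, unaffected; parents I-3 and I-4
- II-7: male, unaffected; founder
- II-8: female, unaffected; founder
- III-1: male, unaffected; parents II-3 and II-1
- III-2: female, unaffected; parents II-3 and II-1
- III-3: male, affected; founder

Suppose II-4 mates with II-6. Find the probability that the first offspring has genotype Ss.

4/9

I-3 is unaffected so carries S and passed s to II-5 (ss), so I-3 is Ss.
I-4 is unaffected so carries S and passed s to II-5 (ss), so I-4 is Ss.
II-4 is an unaffected offspring of I-3 (Ss) × I-4 (Ss), whose cross gives 1/4 SS : 1/2 Ss : 1/4 ss; conditioning on being unaffected, II-4 is SS with probability 1/3, Ss with probability 2/3.
II-6 is an unaffected offspring of I-3 (Ss) × I-4 (Ss), whose cross gives 1/4 SS : 1/2 Ss : 1/4 ss; conditioning on being unaffected, II-6 is SS with probability 1/3, Ss with probability 2/3.
Summing over parental genotype combinations, P(offspring has genotype Ss) = 2/9·1/2 + 2/9·1/2 + 4/9·1/2 = 4/9.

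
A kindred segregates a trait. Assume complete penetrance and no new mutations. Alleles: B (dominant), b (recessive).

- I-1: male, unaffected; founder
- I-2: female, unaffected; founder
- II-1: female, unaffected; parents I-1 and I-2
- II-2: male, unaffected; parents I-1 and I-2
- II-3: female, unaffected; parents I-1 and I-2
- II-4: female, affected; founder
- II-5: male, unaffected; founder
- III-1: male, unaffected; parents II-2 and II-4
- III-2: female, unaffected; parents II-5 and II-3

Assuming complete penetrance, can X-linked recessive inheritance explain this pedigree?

Under X-linked recessive, III-1 (unaffected, male) cannot arise from II-2 (unaffected) × II-4 (affected).

No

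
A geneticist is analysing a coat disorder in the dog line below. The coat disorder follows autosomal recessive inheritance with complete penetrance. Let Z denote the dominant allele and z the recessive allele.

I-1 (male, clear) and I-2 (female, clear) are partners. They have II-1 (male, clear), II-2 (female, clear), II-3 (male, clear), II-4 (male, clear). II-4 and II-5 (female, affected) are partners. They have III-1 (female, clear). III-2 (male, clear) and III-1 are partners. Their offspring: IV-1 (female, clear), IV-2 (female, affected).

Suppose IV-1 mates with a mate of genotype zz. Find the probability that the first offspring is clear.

2/3

III-2 is clear so carries Z and passed z to IV-2 (zz), so III-2 is Zz.
III-1 is clear so carries Z and received z from II-5 (zz), so III-1 is Zz.
IV-1 is a clear offspring of III-2 (Zz) × III-1 (Zz), whose cross gives 1/4 ZZ : 1/2 Zz : 1/4 zz; conditioning on being clear, IV-1 is ZZ with probability 1/3, Zz with probability 2/3.
Summing over parental genotype combinations, P(offspring is clear) = 1/3·1 + 2/3·1/2 = 2/3.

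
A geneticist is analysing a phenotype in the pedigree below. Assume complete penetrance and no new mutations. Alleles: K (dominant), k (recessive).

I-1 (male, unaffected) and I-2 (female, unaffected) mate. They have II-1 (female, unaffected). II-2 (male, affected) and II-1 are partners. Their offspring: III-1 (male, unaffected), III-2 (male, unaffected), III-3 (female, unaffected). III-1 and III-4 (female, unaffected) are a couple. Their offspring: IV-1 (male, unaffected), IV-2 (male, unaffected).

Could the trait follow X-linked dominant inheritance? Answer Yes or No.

Under X-linked dominant, III-3 (unaffected, female) cannot arise from II-2 (affected) × II-1 (unaffected).

No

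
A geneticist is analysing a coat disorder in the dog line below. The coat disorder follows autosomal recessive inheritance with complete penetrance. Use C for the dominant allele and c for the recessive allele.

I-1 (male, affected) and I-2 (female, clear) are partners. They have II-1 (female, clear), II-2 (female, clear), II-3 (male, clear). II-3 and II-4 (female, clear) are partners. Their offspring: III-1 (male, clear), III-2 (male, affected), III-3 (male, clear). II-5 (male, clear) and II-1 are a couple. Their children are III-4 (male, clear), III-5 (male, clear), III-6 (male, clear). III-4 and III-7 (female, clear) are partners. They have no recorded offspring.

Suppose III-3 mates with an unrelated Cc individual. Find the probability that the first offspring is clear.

5/6

II-3 is clear so carries C and received c from I-1 (cc), so II-3 is Cc.
II-4 is clear so carries C and passed c to III-2 (cc), so II-4 is Cc.
III-3 is a clear offspring of II-3 (Cc) × II-4 (Cc), whose cross gives 1/4 CC : 1/2 Cc : 1/4 cc; conditioning on being clear, III-3 is CC with probability 1/3, Cc with probability 2/3.
Summing over parental genotype combinations, P(offspring is clear) = 1/3·1 + 2/3·3/4 = 5/6.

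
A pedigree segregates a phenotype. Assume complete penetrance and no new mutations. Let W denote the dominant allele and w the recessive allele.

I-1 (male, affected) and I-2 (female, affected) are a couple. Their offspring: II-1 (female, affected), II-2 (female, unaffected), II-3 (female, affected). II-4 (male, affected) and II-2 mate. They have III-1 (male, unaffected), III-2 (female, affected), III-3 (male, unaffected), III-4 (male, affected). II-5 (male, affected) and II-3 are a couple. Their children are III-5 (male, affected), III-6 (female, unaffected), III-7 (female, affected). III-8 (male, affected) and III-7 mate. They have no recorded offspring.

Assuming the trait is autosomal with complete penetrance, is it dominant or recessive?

dominant

I-1 and I-2 are both affected yet have an unaffected child II-2. Under a recessive model two affected parents are homozygous and every child would be affected, so the trait cannot be recessive.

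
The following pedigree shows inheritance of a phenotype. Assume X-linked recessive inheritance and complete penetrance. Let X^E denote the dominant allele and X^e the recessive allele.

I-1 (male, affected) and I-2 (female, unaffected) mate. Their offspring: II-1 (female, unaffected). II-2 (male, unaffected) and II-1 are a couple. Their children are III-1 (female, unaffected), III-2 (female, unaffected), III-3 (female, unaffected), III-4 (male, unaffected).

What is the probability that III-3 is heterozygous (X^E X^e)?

1/2

II-2 is unaffected, so II-2 is X^E Y.
II-1 is unaffected so carries E and received e from I-1 (X^e Y), so II-1 is X^E X^e.
Their cross gives offspring ratios 1/2 X^E X^E : 1/2 X^E X^e. Conditioning on III-3 being unaffected, P(X^E X^e) = 1/2 / 1 = 1/2.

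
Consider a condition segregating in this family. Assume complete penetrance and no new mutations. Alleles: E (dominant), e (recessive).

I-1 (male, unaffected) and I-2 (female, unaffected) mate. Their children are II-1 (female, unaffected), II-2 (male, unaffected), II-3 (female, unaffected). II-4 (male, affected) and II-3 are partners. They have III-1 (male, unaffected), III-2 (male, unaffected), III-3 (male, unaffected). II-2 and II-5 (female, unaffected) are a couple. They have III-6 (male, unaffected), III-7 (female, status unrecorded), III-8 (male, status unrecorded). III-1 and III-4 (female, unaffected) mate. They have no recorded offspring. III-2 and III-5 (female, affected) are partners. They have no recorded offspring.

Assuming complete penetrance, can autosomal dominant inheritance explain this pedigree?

Yes

A consistent assignment under autosomal dominant exists: I-1 ee, I-2 ee, II-1 ee, II-2 ee, II-3 ee, II-4 Ee, II-5 ee, III-1 ee, III-2 ee, III-3 ee, III-4 ee, III-5 EE, III-6 ee, III-7 ee, III-8 ee.
In this assignment every recorded phenotype matches its genotype and every non-founder's genotype is obtainable from its parents' genotypes, so the pedigree is consistent.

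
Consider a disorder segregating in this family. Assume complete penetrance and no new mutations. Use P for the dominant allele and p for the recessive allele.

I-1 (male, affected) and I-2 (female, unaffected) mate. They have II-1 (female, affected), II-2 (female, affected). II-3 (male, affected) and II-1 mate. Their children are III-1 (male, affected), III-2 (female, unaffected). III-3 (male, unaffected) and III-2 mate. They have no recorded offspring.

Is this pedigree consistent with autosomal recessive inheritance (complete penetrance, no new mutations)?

No

Under autosomal recessive, III-2 (unaffected, female) cannot arise from II-3 (affected) × II-1 (affected).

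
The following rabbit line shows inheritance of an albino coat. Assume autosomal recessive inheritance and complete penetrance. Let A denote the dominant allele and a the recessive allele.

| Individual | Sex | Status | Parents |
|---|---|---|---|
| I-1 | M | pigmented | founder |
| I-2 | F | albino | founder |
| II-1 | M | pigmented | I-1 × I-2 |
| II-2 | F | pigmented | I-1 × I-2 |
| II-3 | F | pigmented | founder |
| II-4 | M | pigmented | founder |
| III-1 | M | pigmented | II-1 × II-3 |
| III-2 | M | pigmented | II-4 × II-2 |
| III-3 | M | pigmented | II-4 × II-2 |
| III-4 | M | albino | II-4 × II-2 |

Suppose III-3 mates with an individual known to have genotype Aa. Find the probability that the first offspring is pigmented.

5/6

II-4 is pigmented so carries A and passed a to III-4 (aa), so II-4 is Aa.
II-2 is pigmented so carries A and received a from I-2 (aa), so II-2 is Aa.
III-3 is a pigmented offspring of II-4 (Aa) × II-2 (Aa), whose cross gives 1/4 AA : 1/2 Aa : 1/4 aa; conditioning on being pigmented, III-3 is AA with probability 1/3, Aa with probability 2/3.
Summing over parental genotype combinations, P(offspring is pigmented) = 1/3·1 + 2/3·3/4 = 5/6.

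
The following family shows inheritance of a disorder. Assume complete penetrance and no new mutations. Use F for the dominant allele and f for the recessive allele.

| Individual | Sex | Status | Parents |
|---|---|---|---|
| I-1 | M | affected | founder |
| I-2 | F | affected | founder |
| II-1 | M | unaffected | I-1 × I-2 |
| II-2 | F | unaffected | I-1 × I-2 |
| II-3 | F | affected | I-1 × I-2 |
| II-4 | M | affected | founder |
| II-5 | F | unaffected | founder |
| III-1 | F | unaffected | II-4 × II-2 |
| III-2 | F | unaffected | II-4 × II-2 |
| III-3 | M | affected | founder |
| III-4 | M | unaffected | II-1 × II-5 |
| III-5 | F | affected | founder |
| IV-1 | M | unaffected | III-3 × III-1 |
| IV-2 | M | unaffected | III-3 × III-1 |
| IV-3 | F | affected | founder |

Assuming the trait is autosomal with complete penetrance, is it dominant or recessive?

dominant

I-1 and I-2 are both affected yet have an unaffected child II-1. Under a recessive model two affected parents are homozygous and every child would be affected, so the trait cannot be recessive.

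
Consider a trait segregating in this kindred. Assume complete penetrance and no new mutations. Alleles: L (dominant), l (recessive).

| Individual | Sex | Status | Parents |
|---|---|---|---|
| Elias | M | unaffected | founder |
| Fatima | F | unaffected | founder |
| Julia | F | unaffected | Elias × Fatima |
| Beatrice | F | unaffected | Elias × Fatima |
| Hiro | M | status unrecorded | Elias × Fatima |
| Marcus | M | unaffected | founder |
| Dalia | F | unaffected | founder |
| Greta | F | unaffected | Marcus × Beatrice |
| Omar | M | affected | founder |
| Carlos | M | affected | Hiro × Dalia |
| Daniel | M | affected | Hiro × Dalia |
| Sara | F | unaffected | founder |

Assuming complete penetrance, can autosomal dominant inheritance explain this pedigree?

No

No assignment of genotypes under autosomal dominant satisfies every parent–offspring relationship, so the pedigree is inconsistent.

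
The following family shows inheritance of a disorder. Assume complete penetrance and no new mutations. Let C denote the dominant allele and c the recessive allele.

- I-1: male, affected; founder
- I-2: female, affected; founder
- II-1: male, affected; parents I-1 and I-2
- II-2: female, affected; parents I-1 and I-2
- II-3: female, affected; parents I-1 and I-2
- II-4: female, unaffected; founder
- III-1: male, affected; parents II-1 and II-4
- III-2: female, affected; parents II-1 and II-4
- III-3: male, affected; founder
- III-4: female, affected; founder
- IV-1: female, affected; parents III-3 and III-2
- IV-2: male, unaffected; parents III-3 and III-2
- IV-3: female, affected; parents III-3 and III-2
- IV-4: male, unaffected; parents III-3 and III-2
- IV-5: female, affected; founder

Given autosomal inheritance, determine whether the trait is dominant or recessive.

III-3 and III-2 are both affected yet have an unaffected child IV-2. Under a recessive model two affected parents are homozygous and every child would be affected, so the trait cannot be recessive.

dominant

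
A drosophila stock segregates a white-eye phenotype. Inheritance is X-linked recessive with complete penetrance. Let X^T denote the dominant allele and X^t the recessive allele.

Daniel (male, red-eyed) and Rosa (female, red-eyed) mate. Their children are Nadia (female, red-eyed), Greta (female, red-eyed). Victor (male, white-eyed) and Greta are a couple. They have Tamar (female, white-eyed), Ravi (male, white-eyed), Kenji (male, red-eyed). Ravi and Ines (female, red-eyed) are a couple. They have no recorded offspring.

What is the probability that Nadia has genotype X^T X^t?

Daniel is red-eyed, so Daniel is X^T Y.
Rosa is red-eyed so carries T and passed t to Greta (X^T X^t, whose T came from Daniel), so Rosa is X^T X^t.
Their cross gives offspring ratios 1/2 X^T X^T : 1/2 X^T X^t. Conditioning on Nadia being red-eyed, P(X^T X^t) = 1/2 / 1 = 1/2.

1/2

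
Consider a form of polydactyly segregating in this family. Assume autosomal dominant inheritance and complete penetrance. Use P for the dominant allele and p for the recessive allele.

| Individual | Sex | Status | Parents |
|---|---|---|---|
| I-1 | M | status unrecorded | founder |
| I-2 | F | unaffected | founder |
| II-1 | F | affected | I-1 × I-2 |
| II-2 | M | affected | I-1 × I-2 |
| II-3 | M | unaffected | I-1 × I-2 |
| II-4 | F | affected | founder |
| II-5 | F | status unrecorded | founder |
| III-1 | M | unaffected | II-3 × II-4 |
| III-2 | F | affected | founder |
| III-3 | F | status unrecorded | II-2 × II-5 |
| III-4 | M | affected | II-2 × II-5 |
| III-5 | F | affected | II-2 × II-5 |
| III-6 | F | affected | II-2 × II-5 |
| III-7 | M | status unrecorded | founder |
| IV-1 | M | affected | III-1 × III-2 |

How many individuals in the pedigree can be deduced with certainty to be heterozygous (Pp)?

Obligate heterozygotes: I-1 passed P to II-1 (Pp, whose p came from I-2) and passed p to II-3 (pp), so I-1 is Pp; II-1 is affected so carries P and received p from I-2 (pp), so II-1 is Pp; II-2 is affected so carries P and received p from I-2 (pp), so II-2 is Pp; II-4 is affected so carries P and passed p to III-1 (pp), so II-4 is Pp; IV-1 is affected so carries P and received p from III-1 (pp), so IV-1 is Pp.
Every other individual is either homozygous by phenotype or has at least one consistent homozygous assignment, so the count is 5.

5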